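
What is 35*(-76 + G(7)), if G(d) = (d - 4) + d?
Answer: -2310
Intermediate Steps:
G(d) = -4 + 2*d (G(d) = (-4 + d) + d = -4 + 2*d)
35*(-76 + G(7)) = 35*(-76 + (-4 + 2*7)) = 35*(-76 + (-4 + 14)) = 35*(-76 + 10) = 35*(-66) = -2310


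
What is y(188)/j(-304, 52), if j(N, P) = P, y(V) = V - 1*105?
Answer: 83/52 ≈ 1.5962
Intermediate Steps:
y(V) = -105 + V (y(V) = V - 105 = -105 + V)
y(188)/j(-304, 52) = (-105 + 188)/52 = 83*(1/52) = 83/52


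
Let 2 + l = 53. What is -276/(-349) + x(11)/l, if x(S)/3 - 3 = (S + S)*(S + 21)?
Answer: 251435/5933 ≈ 42.379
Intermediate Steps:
l = 51 (l = -2 + 53 = 51)
x(S) = 9 + 6*S*(21 + S) (x(S) = 9 + 3*((S + S)*(S + 21)) = 9 + 3*((2*S)*(21 + S)) = 9 + 3*(2*S*(21 + S)) = 9 + 6*S*(21 + S))
-276/(-349) + x(11)/l = -276/(-349) + (9 + 6*11**2 + 126*11)/51 = -276*(-1/349) + (9 + 6*121 + 1386)*(1/51) = 276/349 + (9 + 726 + 1386)*(1/51) = 276/349 + 2121*(1/51) = 276/349 + 707/17 = 251435/5933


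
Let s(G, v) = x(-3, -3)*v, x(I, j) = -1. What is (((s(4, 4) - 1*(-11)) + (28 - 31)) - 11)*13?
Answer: -91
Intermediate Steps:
s(G, v) = -v
(((s(4, 4) - 1*(-11)) + (28 - 31)) - 11)*13 = (((-1*4 - 1*(-11)) + (28 - 31)) - 11)*13 = (((-4 + 11) - 3) - 11)*13 = ((7 - 3) - 11)*13 = (4 - 11)*13 = -7*13 = -91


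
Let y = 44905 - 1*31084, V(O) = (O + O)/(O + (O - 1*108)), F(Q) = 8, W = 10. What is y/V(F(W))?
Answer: -317883/4 ≈ -79471.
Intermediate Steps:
V(O) = 2*O/(-108 + 2*O) (V(O) = (2*O)/(O + (O - 108)) = (2*O)/(O + (-108 + O)) = (2*O)/(-108 + 2*O) = 2*O/(-108 + 2*O))
y = 13821 (y = 44905 - 31084 = 13821)
y/V(F(W)) = 13821/((8/(-54 + 8))) = 13821/((8/(-46))) = 13821/((8*(-1/46))) = 13821/(-4/23) = 13821*(-23/4) = -317883/4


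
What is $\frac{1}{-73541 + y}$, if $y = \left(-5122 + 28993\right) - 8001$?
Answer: $- \frac{1}{57671} \approx -1.734 \cdot 10^{-5}$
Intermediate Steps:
$y = 15870$ ($y = 23871 - 8001 = 15870$)
$\frac{1}{-73541 + y} = \frac{1}{-73541 + 15870} = \frac{1}{-57671} = - \frac{1}{57671}$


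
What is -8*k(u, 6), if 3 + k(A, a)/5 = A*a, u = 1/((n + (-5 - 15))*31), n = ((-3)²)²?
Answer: 226680/1891 ≈ 119.87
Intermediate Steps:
n = 81 (n = 9² = 81)
u = 1/1891 (u = 1/((81 + (-5 - 15))*31) = (1/31)/(81 - 20) = (1/31)/61 = (1/61)*(1/31) = 1/1891 ≈ 0.00052882)
k(A, a) = -15 + 5*A*a (k(A, a) = -15 + 5*(A*a) = -15 + 5*A*a)
-8*k(u, 6) = -8*(-15 + 5*(1/1891)*6) = -8*(-15 + 30/1891) = -8*(-28335/1891) = 226680/1891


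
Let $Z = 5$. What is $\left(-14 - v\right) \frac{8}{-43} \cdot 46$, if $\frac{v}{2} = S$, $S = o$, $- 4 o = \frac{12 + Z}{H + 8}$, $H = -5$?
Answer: $\frac{12328}{129} \approx 95.566$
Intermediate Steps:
$o = - \frac{17}{12}$ ($o = - \frac{\left(12 + 5\right) \frac{1}{-5 + 8}}{4} = - \frac{17 \cdot \frac{1}{3}}{4} = \left(- \frac{1}{4}\right) \frac{17}{3} = - \frac{17}{12} \approx -1.4167$)
$S = - \frac{17}{12} \approx -1.4167$
$v = - \frac{17}{6}$ ($v = 2 \left(- \frac{17}{12}\right) = - \frac{17}{6} \approx -2.8333$)
$\left(-14 - v\right) \frac{8}{-43} \cdot 46 = \left(-14 - - \frac{17}{6}\right) \frac{8}{-43} \cdot 46 = \left(-14 + \frac{17}{6}\right) 8 \left(- \frac{1}{43}\right) 46 = \left(- \frac{67}{6}\right) \left(- \frac{8}{43}\right) 46 = \frac{268}{129} \cdot 46 = \frac{12328}{129}$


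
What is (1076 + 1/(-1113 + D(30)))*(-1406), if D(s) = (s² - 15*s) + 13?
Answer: -491677497/325 ≈ -1.5129e+6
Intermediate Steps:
D(s) = 13 + s² - 15*s
(1076 + 1/(-1113 + D(30)))*(-1406) = (1076 + 1/(-1113 + (13 + 30² - 15*30)))*(-1406) = (1076 + 1/(-1113 + (13 + 900 - 450)))*(-1406) = (1076 + 1/(-1113 + 463))*(-1406) = (1076 + 1/(-650))*(-1406) = (1076 - 1/650)*(-1406) = (699399/650)*(-1406) = -491677497/325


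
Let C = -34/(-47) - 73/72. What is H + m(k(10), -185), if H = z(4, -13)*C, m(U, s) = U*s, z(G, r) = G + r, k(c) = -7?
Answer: 487903/376 ≈ 1297.6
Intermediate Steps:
C = -983/3384 (C = -34*(-1/47) - 73*1/72 = 34/47 - 73/72 = -983/3384 ≈ -0.29048)
H = 983/376 (H = (4 - 13)*(-983/3384) = -9*(-983/3384) = 983/376 ≈ 2.6144)
H + m(k(10), -185) = 983/376 - 7*(-185) = 983/376 + 1295 = 487903/376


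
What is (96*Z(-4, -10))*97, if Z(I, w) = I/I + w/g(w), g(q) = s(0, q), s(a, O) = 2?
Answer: -37248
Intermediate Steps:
g(q) = 2
Z(I, w) = 1 + w/2 (Z(I, w) = I/I + w/2 = 1 + w*(½) = 1 + w/2)
(96*Z(-4, -10))*97 = (96*(1 + (½)*(-10)))*97 = (96*(1 - 5))*97 = (96*(-4))*97 = -384*97 = -37248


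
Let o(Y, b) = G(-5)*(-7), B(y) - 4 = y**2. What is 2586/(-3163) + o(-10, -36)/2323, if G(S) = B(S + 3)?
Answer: -6184406/7347649 ≈ -0.84169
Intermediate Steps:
B(y) = 4 + y**2
G(S) = 4 + (3 + S)**2 (G(S) = 4 + (S + 3)**2 = 4 + (3 + S)**2)
o(Y, b) = -56 (o(Y, b) = (4 + (3 - 5)**2)*(-7) = (4 + (-2)**2)*(-7) = (4 + 4)*(-7) = 8*(-7) = -56)
2586/(-3163) + o(-10, -36)/2323 = 2586/(-3163) - 56/2323 = 2586*(-1/3163) - 56*1/2323 = -2586/3163 - 56/2323 = -6184406/7347649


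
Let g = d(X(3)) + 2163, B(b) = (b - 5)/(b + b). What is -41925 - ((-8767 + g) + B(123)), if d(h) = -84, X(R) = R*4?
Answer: -4334210/123 ≈ -35238.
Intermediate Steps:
X(R) = 4*R
B(b) = (-5 + b)/(2*b) (B(b) = (-5 + b)/((2*b)) = (-5 + b)*(1/(2*b)) = (-5 + b)/(2*b))
g = 2079 (g = -84 + 2163 = 2079)
-41925 - ((-8767 + g) + B(123)) = -41925 - ((-8767 + 2079) + (1/2)*(-5 + 123)/123) = -41925 - (-6688 + (1/2)*(1/123)*118) = -41925 - (-6688 + 59/123) = -41925 - 1*(-822565/123) = -41925 + 822565/123 = -4334210/123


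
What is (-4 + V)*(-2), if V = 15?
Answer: -22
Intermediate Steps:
(-4 + V)*(-2) = (-4 + 15)*(-2) = 11*(-2) = -22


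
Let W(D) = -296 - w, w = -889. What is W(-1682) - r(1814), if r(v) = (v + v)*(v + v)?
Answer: -13161791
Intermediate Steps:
W(D) = 593 (W(D) = -296 - 1*(-889) = -296 + 889 = 593)
r(v) = 4*v² (r(v) = (2*v)*(2*v) = 4*v²)
W(-1682) - r(1814) = 593 - 4*1814² = 593 - 4*3290596 = 593 - 1*13162384 = 593 - 13162384 = -13161791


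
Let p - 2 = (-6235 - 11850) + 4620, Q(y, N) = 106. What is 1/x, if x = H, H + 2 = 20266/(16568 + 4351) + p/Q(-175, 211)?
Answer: -2217414/283919129 ≈ -0.0078100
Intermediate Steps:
p = -13463 (p = 2 + ((-6235 - 11850) + 4620) = 2 + (-18085 + 4620) = 2 - 13465 = -13463)
H = -283919129/2217414 (H = -2 + (20266/(16568 + 4351) - 13463/106) = -2 + (20266/20919 - 13463*1/106) = -2 + (20266*(1/20919) - 13463/106) = -2 + (20266/20919 - 13463/106) = -2 - 279484301/2217414 = -283919129/2217414 ≈ -128.04)
x = -283919129/2217414 ≈ -128.04
1/x = 1/(-283919129/2217414) = -2217414/283919129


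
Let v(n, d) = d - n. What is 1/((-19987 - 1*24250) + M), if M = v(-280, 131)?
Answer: -1/43826 ≈ -2.2818e-5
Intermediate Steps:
M = 411 (M = 131 - 1*(-280) = 131 + 280 = 411)
1/((-19987 - 1*24250) + M) = 1/((-19987 - 1*24250) + 411) = 1/((-19987 - 24250) + 411) = 1/(-44237 + 411) = 1/(-43826) = -1/43826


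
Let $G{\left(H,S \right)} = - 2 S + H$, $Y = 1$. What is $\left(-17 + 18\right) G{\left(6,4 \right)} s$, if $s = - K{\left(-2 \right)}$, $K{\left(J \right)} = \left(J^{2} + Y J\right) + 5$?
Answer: $14$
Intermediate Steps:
$G{\left(H,S \right)} = H - 2 S$
$K{\left(J \right)} = 5 + J + J^{2}$ ($K{\left(J \right)} = \left(J^{2} + 1 J\right) + 5 = \left(J^{2} + J\right) + 5 = \left(J + J^{2}\right) + 5 = 5 + J + J^{2}$)
$s = -7$ ($s = - (5 - 2 + \left(-2\right)^{2}) = - (5 - 2 + 4) = \left(-1\right) 7 = -7$)
$\left(-17 + 18\right) G{\left(6,4 \right)} s = \left(-17 + 18\right) \left(6 - 8\right) \left(-7\right) = 1 \left(6 - 8\right) \left(-7\right) = 1 \left(-2\right) \left(-7\right) = \left(-2\right) \left(-7\right) = 14$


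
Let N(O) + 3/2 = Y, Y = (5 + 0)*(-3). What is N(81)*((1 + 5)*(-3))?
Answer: 297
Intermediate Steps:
Y = -15 (Y = 5*(-3) = -15)
N(O) = -33/2 (N(O) = -3/2 - 15 = -33/2)
N(81)*((1 + 5)*(-3)) = -33*(1 + 5)*(-3)/2 = -99*(-3) = -33/2*(-18) = 297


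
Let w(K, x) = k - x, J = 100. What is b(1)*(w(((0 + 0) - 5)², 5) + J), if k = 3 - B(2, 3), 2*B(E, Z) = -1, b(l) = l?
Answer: 197/2 ≈ 98.500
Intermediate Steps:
B(E, Z) = -½ (B(E, Z) = (½)*(-1) = -½)
k = 7/2 (k = 3 - 1*(-½) = 3 + ½ = 7/2 ≈ 3.5000)
w(K, x) = 7/2 - x
b(1)*(w(((0 + 0) - 5)², 5) + J) = 1*((7/2 - 1*5) + 100) = 1*((7/2 - 5) + 100) = 1*(-3/2 + 100) = 1*(197/2) = 197/2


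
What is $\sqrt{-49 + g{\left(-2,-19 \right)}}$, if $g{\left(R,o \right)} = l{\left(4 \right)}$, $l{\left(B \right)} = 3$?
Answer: $i \sqrt{46} \approx 6.7823 i$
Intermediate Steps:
$g{\left(R,o \right)} = 3$
$\sqrt{-49 + g{\left(-2,-19 \right)}} = \sqrt{-49 + 3} = \sqrt{-46} = i \sqrt{46}$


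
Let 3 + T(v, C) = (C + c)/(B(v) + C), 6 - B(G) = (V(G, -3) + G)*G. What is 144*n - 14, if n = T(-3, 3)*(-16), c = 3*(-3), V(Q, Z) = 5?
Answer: 39098/5 ≈ 7819.6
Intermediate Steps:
B(G) = 6 - G*(5 + G) (B(G) = 6 - (5 + G)*G = 6 - G*(5 + G))
c = -9
T(v, C) = -3 + (-9 + C)/(6 + C - v**2 - 5*v) (T(v, C) = -3 + (C - 9)/((6 - v**2 - 5*v) + C) = -3 + (-9 + C)/(6 + C - v**2 - 5*v))
n = 272/5 (n = ((-27 - 2*3 + 3*(-3)**2 + 15*(-3))/(6 + 3 - 1*(-3)**2 - 5*(-3)))*(-16) = ((-27 - 6 + 3*9 - 45)/(6 + 3 - 1*9 + 15))*(-16) = ((-27 - 6 + 27 - 45)/(6 + 3 - 9 + 15))*(-16) = (-51/15)*(-16) = ((1/15)*(-51))*(-16) = -17/5*(-16) = 272/5 ≈ 54.400)
144*n - 14 = 144*(272/5) - 14 = 39168/5 - 14 = 39098/5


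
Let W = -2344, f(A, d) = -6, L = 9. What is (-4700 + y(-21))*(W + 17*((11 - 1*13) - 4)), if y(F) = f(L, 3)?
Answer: 11510876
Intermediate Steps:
y(F) = -6
(-4700 + y(-21))*(W + 17*((11 - 1*13) - 4)) = (-4700 - 6)*(-2344 + 17*((11 - 1*13) - 4)) = -4706*(-2344 + 17*((11 - 13) - 4)) = -4706*(-2344 + 17*(-2 - 4)) = -4706*(-2344 + 17*(-6)) = -4706*(-2344 - 102) = -4706*(-2446) = 11510876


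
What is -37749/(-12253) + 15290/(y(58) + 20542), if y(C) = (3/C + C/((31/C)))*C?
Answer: 3383202883/926780161 ≈ 3.6505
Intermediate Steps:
y(C) = C*(3/C + C²/31) (y(C) = (3/C + C*(C/31))*C = (3/C + C²/31)*C = C*(3/C + C²/31))
-37749/(-12253) + 15290/(y(58) + 20542) = -37749/(-12253) + 15290/((3 + (1/31)*58³) + 20542) = -37749*(-1/12253) + 15290/((3 + (1/31)*195112) + 20542) = 37749/12253 + 15290/((3 + 195112/31) + 20542) = 37749/12253 + 15290/(195205/31 + 20542) = 37749/12253 + 15290/(832007/31) = 37749/12253 + 15290*(31/832007) = 37749/12253 + 43090/75637 = 3383202883/926780161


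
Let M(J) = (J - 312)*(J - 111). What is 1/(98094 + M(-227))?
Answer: 1/280276 ≈ 3.5679e-6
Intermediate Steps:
M(J) = (-312 + J)*(-111 + J)
1/(98094 + M(-227)) = 1/(98094 + (34632 + (-227)² - 423*(-227))) = 1/(98094 + (34632 + 51529 + 96021)) = 1/(98094 + 182182) = 1/280276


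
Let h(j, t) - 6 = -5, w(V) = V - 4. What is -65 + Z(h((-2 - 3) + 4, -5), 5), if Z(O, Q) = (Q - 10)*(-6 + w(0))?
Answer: -15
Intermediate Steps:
w(V) = -4 + V
h(j, t) = 1 (h(j, t) = 6 - 5 = 1)
Z(O, Q) = 100 - 10*Q (Z(O, Q) = (Q - 10)*(-6 + (-4 + 0)) = (-10 + Q)*(-6 - 4) = (-10 + Q)*(-10) = 100 - 10*Q)
-65 + Z(h((-2 - 3) + 4, -5), 5) = -65 + (100 - 10*5) = -65 + (100 - 50) = -65 + 50 = -15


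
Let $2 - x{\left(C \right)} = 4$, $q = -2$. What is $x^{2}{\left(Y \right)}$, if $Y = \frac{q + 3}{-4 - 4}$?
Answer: $4$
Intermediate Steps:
$Y = - \frac{1}{8}$ ($Y = \frac{-2 + 3}{-4 - 4} = 1 \frac{1}{-8} = 1 \left(- \frac{1}{8}\right) = - \frac{1}{8} \approx -0.125$)
$x{\left(C \right)} = -2$ ($x{\left(C \right)} = 2 - 4 = -2$)
$x^{2}{\left(Y \right)} = \left(-2\right)^{2} = 4$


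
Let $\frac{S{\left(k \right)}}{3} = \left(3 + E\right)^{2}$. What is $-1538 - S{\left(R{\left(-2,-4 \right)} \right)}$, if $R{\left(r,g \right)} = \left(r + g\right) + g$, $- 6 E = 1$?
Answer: $- \frac{18745}{12} \approx -1562.1$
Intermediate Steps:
$E = - \frac{1}{6}$ ($E = \left(- \frac{1}{6}\right) 1 = - \frac{1}{6} \approx -0.16667$)
$R{\left(r,g \right)} = r + 2 g$ ($R{\left(r,g \right)} = \left(g + r\right) + g = r + 2 g$)
$S{\left(k \right)} = \frac{289}{12}$ ($S{\left(k \right)} = 3 \left(3 - \frac{1}{6}\right)^{2} = 3 \left(\frac{17}{6}\right)^{2} = 3 \cdot \frac{289}{36} = \frac{289}{12}$)
$-1538 - S{\left(R{\left(-2,-4 \right)} \right)} = -1538 - \frac{289}{12} = - \frac{18745}{12}$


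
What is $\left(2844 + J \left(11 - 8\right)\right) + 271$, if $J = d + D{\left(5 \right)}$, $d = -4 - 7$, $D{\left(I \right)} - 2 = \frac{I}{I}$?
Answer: $3091$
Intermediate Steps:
$D{\left(I \right)} = 3$ ($D{\left(I \right)} = 2 + \frac{I}{I} = 2 + 1 = 3$)
$d = -11$
$J = -8$ ($J = -11 + 3 = -8$)
$\left(2844 + J \left(11 - 8\right)\right) + 271 = \left(2844 - 8 \left(11 - 8\right)\right) + 271 = \left(2844 - 24\right) + 271 = 2820 + 271 = 3091$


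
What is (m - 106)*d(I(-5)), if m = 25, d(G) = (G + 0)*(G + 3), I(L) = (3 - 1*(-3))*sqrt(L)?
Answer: 14580 - 1458*I*sqrt(5) ≈ 14580.0 - 3260.2*I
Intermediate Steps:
I(L) = 6*sqrt(L) (I(L) = (3 + 3)*sqrt(L) = 6*sqrt(L))
d(G) = G*(3 + G)
(m - 106)*d(I(-5)) = (25 - 106)*((6*sqrt(-5))*(3 + 6*sqrt(-5))) = -81*6*(I*sqrt(5))*(3 + 6*(I*sqrt(5))) = -81*6*I*sqrt(5)*(3 + 6*I*sqrt(5)) = -486*I*sqrt(5)*(3 + 6*I*sqrt(5))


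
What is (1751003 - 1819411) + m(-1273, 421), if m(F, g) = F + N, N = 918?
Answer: -68763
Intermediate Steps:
m(F, g) = 918 + F (m(F, g) = F + 918 = 918 + F)
(1751003 - 1819411) + m(-1273, 421) = (1751003 - 1819411) + (918 - 1273) = -68408 - 355 = -68763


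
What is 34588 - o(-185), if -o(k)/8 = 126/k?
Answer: 6397772/185 ≈ 34583.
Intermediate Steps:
o(k) = -1008/k
34588 - o(-185) = 34588 - (-1008)/(-185) = 34588 - (-1008)*(-1)/185 = 34588 - 1*1008/185 = 34588 - 1008/185 = 6397772/185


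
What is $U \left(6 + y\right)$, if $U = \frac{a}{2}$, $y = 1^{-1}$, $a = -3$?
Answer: $- \frac{21}{2} \approx -10.5$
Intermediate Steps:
$y = 1$
$U = - \frac{3}{2} \approx -1.5$
$U \left(6 + y\right) = - \frac{3 \left(6 + 1\right)}{2} = \left(- \frac{3}{2}\right) 7 = - \frac{21}{2}$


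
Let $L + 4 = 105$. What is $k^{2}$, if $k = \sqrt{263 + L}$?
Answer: $364$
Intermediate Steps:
$L = 101$ ($L = -4 + 105 = 101$)
$k = 2 \sqrt{91}$ ($k = \sqrt{263 + 101} = \sqrt{364} = 2 \sqrt{91} \approx 19.079$)
$k^{2} = \left(2 \sqrt{91}\right)^{2} = 364$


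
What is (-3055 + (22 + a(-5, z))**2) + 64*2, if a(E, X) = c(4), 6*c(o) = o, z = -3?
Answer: -21719/9 ≈ -2413.2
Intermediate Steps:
c(o) = o/6
a(E, X) = 2/3 (a(E, X) = (1/6)*4 = 2/3)
(-3055 + (22 + a(-5, z))**2) + 64*2 = (-3055 + (22 + 2/3)**2) + 64*2 = (-3055 + (68/3)**2) + 128 = (-3055 + 4624/9) + 128 = -22871/9 + 128 = -21719/9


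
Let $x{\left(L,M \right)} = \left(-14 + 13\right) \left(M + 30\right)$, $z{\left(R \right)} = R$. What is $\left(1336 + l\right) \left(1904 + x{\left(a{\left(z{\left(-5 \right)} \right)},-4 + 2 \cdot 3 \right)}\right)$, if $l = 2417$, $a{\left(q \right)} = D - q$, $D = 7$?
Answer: $7025616$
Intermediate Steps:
$a{\left(q \right)} = 7 - q$
$x{\left(L,M \right)} = -30 - M$ ($x{\left(L,M \right)} = - (30 + M) = -30 - M$)
$\left(1336 + l\right) \left(1904 + x{\left(a{\left(z{\left(-5 \right)} \right)},-4 + 2 \cdot 3 \right)}\right) = \left(1336 + 2417\right) \left(1904 - \left(26 + 6\right)\right) = 3753 \left(1904 - 32\right) = 3753 \cdot 1872 = 7025616$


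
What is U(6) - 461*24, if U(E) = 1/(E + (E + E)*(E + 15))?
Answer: -2854511/258 ≈ -11064.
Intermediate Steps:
U(E) = 1/(E + 2*E*(15 + E)) (U(E) = 1/(E + (2*E)*(15 + E)) = 1/(E + 2*E*(15 + E)))
U(6) - 461*24 = 1/(6*(31 + 2*6)) - 461*24 = 1/(6*(31 + 12)) - 11064 = (⅙)/43 - 11064 = (⅙)*(1/43) - 11064 = 1/258 - 11064 = -2854511/258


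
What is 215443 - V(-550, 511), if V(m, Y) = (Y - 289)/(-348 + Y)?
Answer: 35116987/163 ≈ 2.1544e+5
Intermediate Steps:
V(m, Y) = (-289 + Y)/(-348 + Y)
215443 - V(-550, 511) = 215443 - (-289 + 511)/(-348 + 511) = 215443 - 222/163 = 35116987/163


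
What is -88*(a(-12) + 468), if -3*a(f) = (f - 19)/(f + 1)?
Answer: -123304/3 ≈ -41101.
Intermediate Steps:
a(f) = -(-19 + f)/(3*(1 + f)) (a(f) = -(f - 19)/(3*(f + 1)) = -(-19 + f)/(3*(1 + f)))
-88*(a(-12) + 468) = -88*((19 - 1*(-12))/(3*(1 - 12)) + 468) = -88*((⅓)*(19 + 12)/(-11) + 468) = -88*((⅓)*(-1/11)*31 + 468) = -88*(-31/33 + 468) = -88*15413/33 = -123304/3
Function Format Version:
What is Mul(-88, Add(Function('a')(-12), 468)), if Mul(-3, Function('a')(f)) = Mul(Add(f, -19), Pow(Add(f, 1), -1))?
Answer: Rational(-123304, 3) ≈ -41101.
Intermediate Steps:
Function('a')(f) = Mul(Rational(-1, 3), Pow(Add(1, f), -1), Add(-19, f)) (Function('a')(f) = Mul(Rational(-1, 3), Mul(Add(f, -19), Pow(Add(f, 1), -1))) = Mul(Rational(-1, 3), Mul(Add(-19, f), Pow(Add(1, f), -1))) = Mul(Rational(-1, 3), Mul(Pow(Add(1, f), -1), Add(-19, f))) = Mul(Rational(-1, 3), Pow(Add(1, f), -1), Add(-19, f)))
Mul(-88, Add(Function('a')(-12), 468)) = Mul(-88, Add(Mul(Rational(1, 3), Pow(Add(1, -12), -1), Add(19, Mul(-1, -12))), 468)) = Mul(-88, Add(Mul(Rational(1, 3), Pow(-11, -1), Add(19, 12)), 468)) = Mul(-88, Add(Mul(Rational(1, 3), Rational(-1, 11), 31), 468)) = Mul(-88, Add(Rational(-31, 33), 468)) = Mul(-88, Rational(15413, 33)) = Rational(-123304, 3)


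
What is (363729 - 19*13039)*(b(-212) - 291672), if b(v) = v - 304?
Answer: -33890301744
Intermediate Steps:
b(v) = -304 + v
(363729 - 19*13039)*(b(-212) - 291672) = (363729 - 19*13039)*((-304 - 212) - 291672) = (363729 - 247741)*(-516 - 291672) = 115988*(-292188) = -33890301744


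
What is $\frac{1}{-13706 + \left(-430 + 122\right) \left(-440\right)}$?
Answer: $\frac{1}{121814} \approx 8.2092 \cdot 10^{-6}$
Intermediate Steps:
$\frac{1}{-13706 + \left(-430 + 122\right) \left(-440\right)} = \frac{1}{-13706 - -135520} = \frac{1}{-13706 + 135520} = \frac{1}{121814}$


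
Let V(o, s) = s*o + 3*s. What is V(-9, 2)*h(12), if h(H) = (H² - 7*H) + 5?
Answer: -780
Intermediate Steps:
h(H) = 5 + H² - 7*H
V(o, s) = 3*s + o*s (V(o, s) = o*s + 3*s = 3*s + o*s)
V(-9, 2)*h(12) = (2*(3 - 9))*(5 + 12² - 7*12) = (2*(-6))*(5 + 144 - 84) = -12*65 = -780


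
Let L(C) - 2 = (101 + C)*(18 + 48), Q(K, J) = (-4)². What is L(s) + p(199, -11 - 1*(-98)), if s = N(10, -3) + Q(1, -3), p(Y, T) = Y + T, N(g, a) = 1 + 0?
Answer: 8076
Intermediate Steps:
N(g, a) = 1
Q(K, J) = 16
p(Y, T) = T + Y
s = 17 (s = 1 + 16 = 17)
L(C) = 6668 + 66*C (L(C) = 2 + (101 + C)*(18 + 48) = 2 + (101 + C)*66 = 2 + (6666 + 66*C) = 6668 + 66*C)
L(s) + p(199, -11 - 1*(-98)) = (6668 + 66*17) + ((-11 - 1*(-98)) + 199) = (6668 + 1122) + ((-11 + 98) + 199) = 7790 + (87 + 199) = 7790 + 286 = 8076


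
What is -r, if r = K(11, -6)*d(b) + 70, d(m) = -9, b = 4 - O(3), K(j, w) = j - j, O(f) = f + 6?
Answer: -70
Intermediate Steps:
O(f) = 6 + f
K(j, w) = 0
b = -5 (b = 4 - (6 + 3) = 4 - 1*9 = 4 - 9 = -5)
r = 70 (r = 0*(-9) + 70 = 0 + 70 = 70)
-r = -1*70 = -70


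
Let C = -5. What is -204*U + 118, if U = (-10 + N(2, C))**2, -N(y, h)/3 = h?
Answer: -4982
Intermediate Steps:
N(y, h) = -3*h
U = 25 (U = (-10 - 3*(-5))**2 = (-10 + 15)**2 = 5**2 = 25)
-204*U + 118 = -204*25 + 118 = -5100 + 118 = -4982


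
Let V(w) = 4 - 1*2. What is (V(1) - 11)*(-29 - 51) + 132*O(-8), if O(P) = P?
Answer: -336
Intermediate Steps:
V(w) = 2 (V(w) = 4 - 2 = 2)
(V(1) - 11)*(-29 - 51) + 132*O(-8) = (2 - 11)*(-29 - 51) + 132*(-8) = -9*(-80) - 1056 = 720 - 1056 = -336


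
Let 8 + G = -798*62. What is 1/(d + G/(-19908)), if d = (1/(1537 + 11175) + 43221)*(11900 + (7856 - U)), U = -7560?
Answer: 322794/381098614807763 ≈ 8.4701e-10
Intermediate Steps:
G = -49484 (G = -8 - 798*62 = -8 - 49476 = -49484)
d = 3752025735637/3178 (d = (1/(1537 + 11175) + 43221)*(11900 + (7856 - 1*(-7560))) = (1/12712 + 43221)*(11900 + (7856 + 7560)) = (1/12712 + 43221)*(11900 + 15416) = (549425353/12712)*27316 = 3752025735637/3178 ≈ 1.1806e+9)
1/(d + G/(-19908)) = 1/(3752025735637/3178 - 49484/(-19908)) = 1/(3752025735637/3178 - 49484*(-1/19908)) = 1/(3752025735637/3178 + 12371/4977) = 1/(381098614807763/322794) = 322794/381098614807763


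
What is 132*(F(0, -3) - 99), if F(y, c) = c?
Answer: -13464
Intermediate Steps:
132*(F(0, -3) - 99) = 132*(-3 - 99) = 132*(-102) = -13464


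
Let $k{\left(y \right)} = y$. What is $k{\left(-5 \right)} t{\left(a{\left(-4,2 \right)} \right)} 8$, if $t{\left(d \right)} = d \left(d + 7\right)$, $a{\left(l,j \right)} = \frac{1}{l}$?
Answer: $\frac{135}{2} \approx 67.5$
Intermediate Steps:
$t{\left(d \right)} = d \left(7 + d\right)$
$k{\left(-5 \right)} t{\left(a{\left(-4,2 \right)} \right)} 8 = - 5 \frac{7 + \frac{1}{-4}}{-4} \cdot 8 = - 5 \left(- \frac{7 - \frac{1}{4}}{4}\right) 8 = - 5 \left(\left(- \frac{1}{4}\right) \frac{27}{4}\right) 8 = \left(-5\right) \left(- \frac{27}{16}\right) 8 = \frac{135}{16} \cdot 8 = \frac{135}{2}$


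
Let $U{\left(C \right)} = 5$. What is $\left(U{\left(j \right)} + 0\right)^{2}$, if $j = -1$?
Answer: $25$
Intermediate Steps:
$\left(U{\left(j \right)} + 0\right)^{2} = \left(5 + 0\right)^{2} = 5^{2} = 25$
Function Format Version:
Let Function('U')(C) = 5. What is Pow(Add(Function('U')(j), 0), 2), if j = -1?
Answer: 25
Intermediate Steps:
Pow(Add(Function('U')(j), 0), 2) = Pow(Add(5, 0), 2) = Pow(5, 2) = 25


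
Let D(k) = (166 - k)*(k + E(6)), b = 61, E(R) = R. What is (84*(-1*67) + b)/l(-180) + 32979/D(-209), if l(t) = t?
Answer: 27856777/913500 ≈ 30.495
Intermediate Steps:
D(k) = (6 + k)*(166 - k) (D(k) = (166 - k)*(k + 6) = (166 - k)*(6 + k) = (6 + k)*(166 - k))
(84*(-1*67) + b)/l(-180) + 32979/D(-209) = (84*(-1*67) + 61)/(-180) + 32979/(996 - 1*(-209)**2 + 160*(-209)) = (84*(-67) + 61)*(-1/180) + 32979/(996 - 1*43681 - 33440) = (-5628 + 61)*(-1/180) + 32979/(996 - 43681 - 33440) = -5567*(-1/180) + 32979/(-76125) = 5567/180 + 32979*(-1/76125) = 5567/180 - 10993/25375 = 27856777/913500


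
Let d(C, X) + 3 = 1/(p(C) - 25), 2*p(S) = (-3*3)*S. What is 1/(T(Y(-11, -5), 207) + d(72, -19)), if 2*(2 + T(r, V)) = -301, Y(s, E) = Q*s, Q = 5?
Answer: -698/108541 ≈ -0.0064308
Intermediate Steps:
p(S) = -9*S/2 (p(S) = ((-3*3)*S)/2 = (-9*S)/2 = -9*S/2)
Y(s, E) = 5*s
T(r, V) = -305/2 (T(r, V) = -2 + (½)*(-301) = -2 - 301/2 = -305/2)
d(C, X) = -3 + 1/(-25 - 9*C/2) (d(C, X) = -3 + 1/(-9*C/2 - 25) = -3 + 1/(-25 - 9*C/2))
1/(T(Y(-11, -5), 207) + d(72, -19)) = 1/(-305/2 + (-152 - 27*72)/(50 + 9*72)) = 1/(-305/2 + (-152 - 1944)/(50 + 648)) = 1/(-305/2 - 2096/698) = 1/(-305/2 + (1/698)*(-2096)) = 1/(-305/2 - 1048/349) = 1/(-108541/698) = -698/108541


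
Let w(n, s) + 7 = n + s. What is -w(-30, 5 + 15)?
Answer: 17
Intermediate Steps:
w(n, s) = -7 + n + s (w(n, s) = -7 + (n + s) = -7 + n + s)
-w(-30, 5 + 15) = -(-7 - 30 + (5 + 15)) = -(-7 - 30 + 20) = -1*(-17) = 17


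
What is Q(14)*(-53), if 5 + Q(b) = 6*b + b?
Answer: -4929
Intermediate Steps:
Q(b) = -5 + 7*b (Q(b) = -5 + (6*b + b) = -5 + 7*b)
Q(14)*(-53) = (-5 + 7*14)*(-53) = (-5 + 98)*(-53) = 93*(-53) = -4929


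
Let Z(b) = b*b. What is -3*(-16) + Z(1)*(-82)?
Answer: -34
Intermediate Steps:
Z(b) = b²
-3*(-16) + Z(1)*(-82) = -3*(-16) + 1²*(-82) = 48 + 1*(-82) = 48 - 82 = -34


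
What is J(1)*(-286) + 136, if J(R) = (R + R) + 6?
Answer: -2152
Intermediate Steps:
J(R) = 6 + 2*R (J(R) = 2*R + 6 = 6 + 2*R)
J(1)*(-286) + 136 = (6 + 2*1)*(-286) + 136 = (6 + 2)*(-286) + 136 = 8*(-286) + 136 = -2288 + 136 = -2152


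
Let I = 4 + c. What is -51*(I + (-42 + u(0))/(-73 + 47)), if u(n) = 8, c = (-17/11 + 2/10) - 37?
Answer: 1204722/715 ≈ 1684.9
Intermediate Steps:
c = -2109/55 (c = (-17*1/11 + 2*(⅒)) - 37 = (-17/11 + ⅕) - 37 = -74/55 - 37 = -2109/55 ≈ -38.345)
I = -1889/55 (I = 4 - 2109/55 = -1889/55 ≈ -34.345)
-51*(I + (-42 + u(0))/(-73 + 47)) = -51*(-1889/55 + (-42 + 8)/(-73 + 47)) = -51*(-1889/55 - 34/(-26)) = -51*(-1889/55 - 34*(-1/26)) = -51*(-1889/55 + 17/13) = -51*(-23622/715) = 1204722/715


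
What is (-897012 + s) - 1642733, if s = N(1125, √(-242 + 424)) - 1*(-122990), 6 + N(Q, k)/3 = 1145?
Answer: -2413338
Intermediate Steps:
N(Q, k) = 3417 (N(Q, k) = -18 + 3*1145 = -18 + 3435 = 3417)
s = 126407 (s = 3417 - 1*(-122990) = 3417 + 122990 = 126407)
(-897012 + s) - 1642733 = (-897012 + 126407) - 1642733 = -770605 - 1642733 = -2413338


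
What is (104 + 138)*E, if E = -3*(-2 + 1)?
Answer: 726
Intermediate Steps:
E = 3 (E = -3*(-1) = 3)
(104 + 138)*E = (104 + 138)*3 = 242*3 = 726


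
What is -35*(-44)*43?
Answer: 66220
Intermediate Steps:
-35*(-44)*43 = 1540*43 = 66220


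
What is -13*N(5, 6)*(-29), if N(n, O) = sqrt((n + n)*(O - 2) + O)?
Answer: 377*sqrt(46) ≈ 2556.9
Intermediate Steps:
N(n, O) = sqrt(O + 2*n*(-2 + O)) (N(n, O) = sqrt((2*n)*(-2 + O) + O) = sqrt(2*n*(-2 + O) + O) = sqrt(O + 2*n*(-2 + O)))
-13*N(5, 6)*(-29) = -13*sqrt(6 - 4*5 + 2*6*5)*(-29) = -13*sqrt(6 - 20 + 60)*(-29) = -13*sqrt(46)*(-29) = 377*sqrt(46)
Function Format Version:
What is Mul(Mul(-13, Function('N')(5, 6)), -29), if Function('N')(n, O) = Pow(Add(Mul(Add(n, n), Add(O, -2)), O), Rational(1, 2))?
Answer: Mul(377, Pow(46, Rational(1, 2))) ≈ 2556.9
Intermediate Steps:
Function('N')(n, O) = Pow(Add(O, Mul(2, n, Add(-2, O))), Rational(1, 2)) (Function('N')(n, O) = Pow(Add(Mul(Mul(2, n), Add(-2, O)), O), Rational(1, 2)) = Pow(Add(Mul(2, n, Add(-2, O)), O), Rational(1, 2)) = Pow(Add(O, Mul(2, n, Add(-2, O))), Rational(1, 2)))
Mul(Mul(-13, Function('N')(5, 6)), -29) = Mul(Mul(-13, Pow(Add(6, Mul(-4, 5), Mul(2, 6, 5)), Rational(1, 2))), -29) = Mul(Mul(-13, Pow(Add(6, -20, 60), Rational(1, 2))), -29) = Mul(Mul(-13, Pow(46, Rational(1, 2))), -29) = Mul(377, Pow(46, Rational(1, 2)))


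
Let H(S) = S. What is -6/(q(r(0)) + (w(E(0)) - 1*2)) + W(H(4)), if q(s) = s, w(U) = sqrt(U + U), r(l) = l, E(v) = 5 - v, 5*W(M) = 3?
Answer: -7/5 - sqrt(10) ≈ -4.5623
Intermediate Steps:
W(M) = 3/5 (W(M) = (1/5)*3 = 3/5)
w(U) = sqrt(2)*sqrt(U) (w(U) = sqrt(2*U) = sqrt(2)*sqrt(U))
-6/(q(r(0)) + (w(E(0)) - 1*2)) + W(H(4)) = -6/(0 + (sqrt(2)*sqrt(5 - 1*0) - 1*2)) + 3/5 = -6/(0 + (sqrt(2)*sqrt(5 + 0) - 2)) + 3/5 = -6/(0 + (sqrt(2)*sqrt(5) - 2)) + 3/5 = -6/(0 + (sqrt(10) - 2)) + 3/5 = -6/(0 + (-2 + sqrt(10))) + 3/5 = -6/(-2 + sqrt(10)) + 3/5 = 3/5 - 6/(-2 + sqrt(10))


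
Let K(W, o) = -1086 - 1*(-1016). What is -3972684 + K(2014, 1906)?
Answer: -3972754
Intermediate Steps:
K(W, o) = -70 (K(W, o) = -1086 + 1016 = -70)
-3972684 + K(2014, 1906) = -3972684 - 70 = -3972754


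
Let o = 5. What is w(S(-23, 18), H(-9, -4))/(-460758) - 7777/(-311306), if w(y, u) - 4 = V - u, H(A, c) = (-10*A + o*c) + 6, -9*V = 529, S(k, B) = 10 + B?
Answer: 8154060464/322732642383 ≈ 0.025266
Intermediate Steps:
V = -529/9 (V = -⅑*529 = -529/9 ≈ -58.778)
H(A, c) = 6 - 10*A + 5*c (H(A, c) = (-10*A + 5*c) + 6 = 6 - 10*A + 5*c)
w(y, u) = -493/9 - u (w(y, u) = 4 + (-529/9 - u) = -493/9 - u)
w(S(-23, 18), H(-9, -4))/(-460758) - 7777/(-311306) = (-493/9 - (6 - 10*(-9) + 5*(-4)))/(-460758) - 7777/(-311306) = (-493/9 - (6 + 90 - 20))*(-1/460758) - 7777*(-1/311306) = (-493/9 - 1*76)*(-1/460758) + 7777/311306 = (-493/9 - 76)*(-1/460758) + 7777/311306 = -1177/9*(-1/460758) + 7777/311306 = 1177/4146822 + 7777/311306 = 8154060464/322732642383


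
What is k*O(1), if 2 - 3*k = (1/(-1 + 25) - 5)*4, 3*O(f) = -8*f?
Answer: -524/27 ≈ -19.407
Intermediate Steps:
O(f) = -8*f/3 (O(f) = (-8*f)/3 = -8*f/3)
k = 131/18 (k = ⅔ - (1/(-1 + 25) - 5)*4/3 = ⅔ - (1/24 - 5)*4/3 = ⅔ - (-119)*4/72 = ⅔ - ⅓*(-119/6) = ⅔ + 119/18 = 131/18 ≈ 7.2778)
k*O(1) = 131*(-8/3*1)/18 = (131/18)*(-8/3) = -524/27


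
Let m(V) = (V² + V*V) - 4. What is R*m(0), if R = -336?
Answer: 1344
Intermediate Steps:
m(V) = -4 + 2*V² (m(V) = (V² + V²) - 4 = 2*V² - 4 = -4 + 2*V²)
R*m(0) = -336*(-4 + 2*0²) = -336*(-4 + 2*0) = -336*(-4 + 0) = -336*(-4) = 1344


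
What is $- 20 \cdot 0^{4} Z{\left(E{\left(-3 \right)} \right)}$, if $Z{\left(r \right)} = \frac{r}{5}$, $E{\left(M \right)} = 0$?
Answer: $0$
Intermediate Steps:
$Z{\left(r \right)} = \frac{r}{5}$ ($Z{\left(r \right)} = r \frac{1}{5} = \frac{r}{5}$)
$- 20 \cdot 0^{4} Z{\left(E{\left(-3 \right)} \right)} = - 20 \cdot 0^{4} \cdot \frac{1}{5} \cdot 0 = \left(-20\right) 0 \cdot 0 = 0 \cdot 0 = 0$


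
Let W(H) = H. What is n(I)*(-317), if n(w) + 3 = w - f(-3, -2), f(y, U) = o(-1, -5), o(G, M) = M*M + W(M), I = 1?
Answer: 6974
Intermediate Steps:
o(G, M) = M + M**2 (o(G, M) = M*M + M = M**2 + M = M + M**2)
f(y, U) = 20 (f(y, U) = -5*(1 - 5) = -5*(-4) = 20)
n(w) = -23 + w (n(w) = -3 + (w - 1*20) = -3 + (w - 20) = -3 + (-20 + w) = -23 + w)
n(I)*(-317) = (-23 + 1)*(-317) = -22*(-317) = 6974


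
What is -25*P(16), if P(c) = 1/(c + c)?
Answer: -25/32 ≈ -0.78125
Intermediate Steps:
P(c) = 1/(2*c)
-25*P(16) = -25*(½)/16 = -25*(½)*(1/16) = -25/32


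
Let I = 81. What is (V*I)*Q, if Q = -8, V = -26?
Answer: 16848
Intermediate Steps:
(V*I)*Q = -26*81*(-8) = -2106*(-8) = 16848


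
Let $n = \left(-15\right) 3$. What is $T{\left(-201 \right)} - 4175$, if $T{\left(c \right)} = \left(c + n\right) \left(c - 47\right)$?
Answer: $56833$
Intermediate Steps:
$n = -45$
$T{\left(c \right)} = \left(-47 + c\right) \left(-45 + c\right)$ ($T{\left(c \right)} = \left(c - 45\right) \left(c - 47\right) = \left(-45 + c\right) \left(-47 + c\right) = \left(-47 + c\right) \left(-45 + c\right)$)
$T{\left(-201 \right)} - 4175 = \left(2115 + \left(-201\right)^{2} - -18492\right) - 4175 = \left(2115 + 40401 + 18492\right) - 4175 = 61008 - 4175 = 56833$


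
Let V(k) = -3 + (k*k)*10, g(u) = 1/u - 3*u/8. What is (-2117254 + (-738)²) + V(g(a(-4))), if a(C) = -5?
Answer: -251613591/160 ≈ -1.5726e+6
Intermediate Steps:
g(u) = 1/u - 3*u/8 (g(u) = 1/u - 3*u*(⅛) = 1/u - 3*u/8)
V(k) = -3 + 10*k² (V(k) = -3 + k²*10 = -3 + 10*k²)
(-2117254 + (-738)²) + V(g(a(-4))) = (-2117254 + (-738)²) + (-3 + 10*(1/(-5) - 3/8*(-5))²) = (-2117254 + 544644) + (-3 + 10*(-⅕ + 15/8)²) = -1572610 + (-3 + 10*(67/40)²) = -1572610 + (-3 + 10*(4489/1600)) = -1572610 + (-3 + 4489/160) = -1572610 + 4009/160 = -251613591/160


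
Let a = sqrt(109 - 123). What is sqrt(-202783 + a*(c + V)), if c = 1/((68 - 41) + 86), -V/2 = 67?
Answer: sqrt(-2589336127 - 1710933*I*sqrt(14))/113 ≈ 0.55667 - 450.31*I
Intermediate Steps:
V = -134 (V = -2*67 = -134)
a = I*sqrt(14) (a = sqrt(-14) = I*sqrt(14) ≈ 3.7417*I)
c = 1/113 (c = 1/(27 + 86) = 1/113 ≈ 0.0088496)
sqrt(-202783 + a*(c + V)) = sqrt(-202783 + (I*sqrt(14))*(1/113 - 134)) = sqrt(-202783 + (I*sqrt(14))*(-15141/113)) = sqrt(-202783 - 15141*I*sqrt(14)/113)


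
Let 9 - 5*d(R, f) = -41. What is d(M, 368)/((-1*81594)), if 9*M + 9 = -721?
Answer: -5/40797 ≈ -0.00012256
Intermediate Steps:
M = -730/9 (M = -1 + (⅑)*(-721) = -1 - 721/9 = -730/9 ≈ -81.111)
d(R, f) = 10 (d(R, f) = 9/5 - ⅕*(-41) = 9/5 + 41/5 = 10)
d(M, 368)/((-1*81594)) = 10/((-1*81594)) = 10/(-81594) = 10*(-1/81594) = -5/40797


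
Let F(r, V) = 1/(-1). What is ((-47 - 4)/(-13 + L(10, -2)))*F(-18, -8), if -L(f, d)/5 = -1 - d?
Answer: -17/6 ≈ -2.8333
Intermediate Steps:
F(r, V) = -1
L(f, d) = 5 + 5*d (L(f, d) = -5*(-1 - d) = 5 + 5*d)
((-47 - 4)/(-13 + L(10, -2)))*F(-18, -8) = ((-47 - 4)/(-13 + (5 + 5*(-2))))*(-1) = -51/(-13 + (5 - 10))*(-1) = -51/(-13 - 5)*(-1) = -51/(-18)*(-1) = -51*(-1/18)*(-1) = (17/6)*(-1) = -17/6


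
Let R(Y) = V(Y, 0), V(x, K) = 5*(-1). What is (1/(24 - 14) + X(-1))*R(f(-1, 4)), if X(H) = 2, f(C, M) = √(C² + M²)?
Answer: -21/2 ≈ -10.500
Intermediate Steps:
V(x, K) = -5
R(Y) = -5
(1/(24 - 14) + X(-1))*R(f(-1, 4)) = (1/(24 - 14) + 2)*(-5) = (1/10 + 2)*(-5) = (⅒ + 2)*(-5) = (21/10)*(-5) = -21/2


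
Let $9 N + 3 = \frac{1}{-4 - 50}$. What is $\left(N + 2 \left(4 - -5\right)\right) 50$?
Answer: $\frac{214625}{243} \approx 883.23$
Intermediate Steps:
$N = - \frac{163}{486}$ ($N = - \frac{1}{3} + \frac{1}{9 \left(-4 - 50\right)} = - \frac{1}{3} + \frac{1}{9 \left(-54\right)} = - \frac{1}{3} + \frac{1}{9} \left(- \frac{1}{54}\right) = - \frac{1}{3} - \frac{1}{486} = - \frac{163}{486} \approx -0.33539$)
$\left(N + 2 \left(4 - -5\right)\right) 50 = \left(- \frac{163}{486} + 2 \left(4 - -5\right)\right) 50 = \left(- \frac{163}{486} + 2 \left(4 + 5\right)\right) 50 = \left(- \frac{163}{486} + 2 \cdot 9\right) 50 = \left(- \frac{163}{486} + 18\right) 50 = \frac{8585}{486} \cdot 50 = \frac{214625}{243}$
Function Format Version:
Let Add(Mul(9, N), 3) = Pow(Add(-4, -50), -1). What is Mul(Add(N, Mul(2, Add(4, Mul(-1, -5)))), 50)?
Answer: Rational(214625, 243) ≈ 883.23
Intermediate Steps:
N = Rational(-163, 486) (N = Add(Rational(-1, 3), Mul(Rational(1, 9), Pow(Add(-4, -50), -1))) = Add(Rational(-1, 3), Mul(Rational(1, 9), Pow(-54, -1))) = Add(Rational(-1, 3), Mul(Rational(1, 9), Rational(-1, 54))) = Add(Rational(-1, 3), Rational(-1, 486)) = Rational(-163, 486) ≈ -0.33539)
Mul(Add(N, Mul(2, Add(4, Mul(-1, -5)))), 50) = Mul(Add(Rational(-163, 486), Mul(2, Add(4, Mul(-1, -5)))), 50) = Mul(Add(Rational(-163, 486), Mul(2, Add(4, 5))), 50) = Mul(Add(Rational(-163, 486), Mul(2, 9)), 50) = Mul(Add(Rational(-163, 486), 18), 50) = Mul(Rational(8585, 486), 50) = Rational(214625, 243)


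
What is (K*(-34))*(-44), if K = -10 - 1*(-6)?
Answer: -5984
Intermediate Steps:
K = -4 (K = -10 + 6 = -4)
(K*(-34))*(-44) = -4*(-34)*(-44) = 136*(-44) = -5984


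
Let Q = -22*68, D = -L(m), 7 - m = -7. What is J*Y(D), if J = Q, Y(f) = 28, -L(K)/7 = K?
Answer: -41888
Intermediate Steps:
m = 14 (m = 7 - 1*(-7) = 7 + 7 = 14)
L(K) = -7*K
D = 98 (D = -(-7)*14 = -1*(-98) = 98)
Q = -1496
J = -1496
J*Y(D) = -1496*28 = -41888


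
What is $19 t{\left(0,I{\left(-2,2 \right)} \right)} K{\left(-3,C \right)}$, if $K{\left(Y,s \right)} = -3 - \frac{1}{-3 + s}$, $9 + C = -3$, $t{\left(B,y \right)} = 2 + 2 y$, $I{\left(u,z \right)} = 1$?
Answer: $- \frac{3344}{15} \approx -222.93$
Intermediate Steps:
$C = -12$ ($C = -9 - 3 = -12$)
$19 t{\left(0,I{\left(-2,2 \right)} \right)} K{\left(-3,C \right)} = 19 \left(2 + 2 \cdot 1\right) \frac{8 - -36}{-3 - 12} = 19 \left(2 + 2\right) \frac{8 + 36}{-15} = 19 \cdot 4 \left(\left(- \frac{1}{15}\right) 44\right) = 76 \left(- \frac{44}{15}\right) = - \frac{3344}{15}$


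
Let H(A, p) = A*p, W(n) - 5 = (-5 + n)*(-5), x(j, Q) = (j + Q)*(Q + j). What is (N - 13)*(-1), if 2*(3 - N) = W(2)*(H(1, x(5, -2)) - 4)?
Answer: 60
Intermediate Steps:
x(j, Q) = (Q + j)² (x(j, Q) = (Q + j)*(Q + j) = (Q + j)²)
W(n) = 30 - 5*n (W(n) = 5 + (-5 + n)*(-5) = 5 + (25 - 5*n) = 30 - 5*n)
N = -47 (N = 3 - (30 - 5*2)*(1*(-2 + 5)² - 4)/2 = 3 - (30 - 10)*(1*3² - 4)/2 = 3 - 10*(1*9 - 4) = 3 - 10*(9 - 4) = 3 - 10*5 = 3 - ½*100 = 3 - 50 = -47)
(N - 13)*(-1) = (-47 - 13)*(-1) = -60*(-1) = 60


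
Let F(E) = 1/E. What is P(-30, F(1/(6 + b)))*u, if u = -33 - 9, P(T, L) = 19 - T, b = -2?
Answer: -2058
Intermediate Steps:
F(E) = 1/E
u = -42
P(-30, F(1/(6 + b)))*u = (19 - 1*(-30))*(-42) = (19 + 30)*(-42) = 49*(-42) = -2058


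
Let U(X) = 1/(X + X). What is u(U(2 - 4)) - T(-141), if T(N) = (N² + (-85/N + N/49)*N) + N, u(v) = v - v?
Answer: -982976/49 ≈ -20061.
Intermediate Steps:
U(X) = 1/(2*X)
u(v) = 0
T(N) = N + N² + N*(-85/N + N/49) (T(N) = (N² + (-85/N + N*(1/49))*N) + N = (N² + (-85/N + N/49)*N) + N = (N² + N*(-85/N + N/49)) + N = N + N² + N*(-85/N + N/49))
u(U(2 - 4)) - T(-141) = 0 - (-85 - 141 + (50/49)*(-141)²) = 0 - (-85 - 141 + (50/49)*19881) = 0 - (-85 - 141 + 994050/49) = 0 - 1*982976/49 = 0 - 982976/49 = -982976/49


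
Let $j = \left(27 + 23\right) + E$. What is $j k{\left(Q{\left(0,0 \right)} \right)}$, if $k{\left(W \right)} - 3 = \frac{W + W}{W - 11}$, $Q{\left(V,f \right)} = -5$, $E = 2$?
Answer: $\frac{377}{2} \approx 188.5$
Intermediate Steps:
$k{\left(W \right)} = 3 + \frac{2 W}{-11 + W}$ ($k{\left(W \right)} = 3 + \frac{W + W}{W - 11} = 3 + \frac{2 W}{-11 + W}$)
$j = 52$ ($j = \left(27 + 23\right) + 2 = 50 + 2 = 52$)
$j k{\left(Q{\left(0,0 \right)} \right)} = 52 \frac{-33 + 5 \left(-5\right)}{-11 - 5} = 52 \frac{-33 - 25}{-16} = 52 \left(\left(- \frac{1}{16}\right) \left(-58\right)\right) = 52 \cdot \frac{29}{8} = \frac{377}{2}$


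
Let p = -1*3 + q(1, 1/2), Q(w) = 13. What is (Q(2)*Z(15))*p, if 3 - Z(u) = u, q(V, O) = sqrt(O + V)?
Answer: 468 - 78*sqrt(6) ≈ 276.94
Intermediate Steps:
Z(u) = 3 - u
p = -3 + sqrt(6)/2 (p = -1*3 + sqrt(1/2 + 1) = -3 + sqrt(1/2 + 1) = -3 + sqrt(3/2) = -3 + sqrt(6)/2 ≈ -1.7753)
(Q(2)*Z(15))*p = (13*(3 - 1*15))*(-3 + sqrt(6)/2) = (13*(3 - 15))*(-3 + sqrt(6)/2) = (13*(-12))*(-3 + sqrt(6)/2) = -156*(-3 + sqrt(6)/2) = 468 - 78*sqrt(6)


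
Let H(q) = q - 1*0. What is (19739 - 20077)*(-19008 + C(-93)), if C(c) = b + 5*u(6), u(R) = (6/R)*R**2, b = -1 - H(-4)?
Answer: 6362850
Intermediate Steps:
H(q) = q (H(q) = q + 0 = q)
b = 3 (b = -1 - 1*(-4) = -1 + 4 = 3)
u(R) = 6*R
C(c) = 183 (C(c) = 3 + 5*(6*6) = 3 + 5*36 = 3 + 180 = 183)
(19739 - 20077)*(-19008 + C(-93)) = (19739 - 20077)*(-19008 + 183) = -338*(-18825) = 6362850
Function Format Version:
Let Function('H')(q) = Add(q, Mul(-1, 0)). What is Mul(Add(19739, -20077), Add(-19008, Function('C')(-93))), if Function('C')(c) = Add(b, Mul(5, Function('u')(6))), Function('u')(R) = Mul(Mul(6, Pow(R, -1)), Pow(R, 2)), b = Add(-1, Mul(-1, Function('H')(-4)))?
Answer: 6362850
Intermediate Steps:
Function('H')(q) = q (Function('H')(q) = Add(q, 0) = q)
b = 3 (b = Add(-1, Mul(-1, -4)) = Add(-1, 4) = 3)
Function('u')(R) = Mul(6, R)
Function('C')(c) = 183 (Function('C')(c) = Add(3, Mul(5, Mul(6, 6))) = Add(3, Mul(5, 36)) = Add(3, 180) = 183)
Mul(Add(19739, -20077), Add(-19008, Function('C')(-93))) = Mul(Add(19739, -20077), Add(-19008, 183)) = Mul(-338, -18825) = 6362850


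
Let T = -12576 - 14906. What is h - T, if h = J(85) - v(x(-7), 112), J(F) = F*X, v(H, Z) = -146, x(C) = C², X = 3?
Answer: 27883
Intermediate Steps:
J(F) = 3*F (J(F) = F*3 = 3*F)
h = 401 (h = 3*85 - 1*(-146) = 255 + 146 = 401)
T = -27482
h - T = 401 - 1*(-27482) = 401 + 27482 = 27883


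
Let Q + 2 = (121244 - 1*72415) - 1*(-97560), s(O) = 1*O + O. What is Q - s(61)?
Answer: 146265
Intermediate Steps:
s(O) = 2*O (s(O) = O + O = 2*O)
Q = 146387 (Q = -2 + ((121244 - 1*72415) - 1*(-97560)) = -2 + ((121244 - 72415) + 97560) = -2 + (48829 + 97560) = -2 + 146389 = 146387)
Q - s(61) = 146387 - 2*61 = 146387 - 1*122 = 146387 - 122 = 146265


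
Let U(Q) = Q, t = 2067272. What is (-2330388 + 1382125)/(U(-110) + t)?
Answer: -948263/2067162 ≈ -0.45873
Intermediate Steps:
(-2330388 + 1382125)/(U(-110) + t) = (-2330388 + 1382125)/(-110 + 2067272) = -948263/2067162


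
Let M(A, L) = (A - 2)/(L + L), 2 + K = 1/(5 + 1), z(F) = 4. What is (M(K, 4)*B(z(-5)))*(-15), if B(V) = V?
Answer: 115/4 ≈ 28.750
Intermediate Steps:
K = -11/6 (K = -2 + 1/(5 + 1) = -2 + 1/6 = -11/6 ≈ -1.8333)
M(A, L) = (-2 + A)/(2*L) (M(A, L) = (-2 + A)/((2*L)) = (-2 + A)*(1/(2*L)) = (-2 + A)/(2*L))
(M(K, 4)*B(z(-5)))*(-15) = (((1/2)*(-2 - 11/6)/4)*4)*(-15) = (((1/2)*(1/4)*(-23/6))*4)*(-15) = -23/48*4*(-15) = -23/12*(-15) = 115/4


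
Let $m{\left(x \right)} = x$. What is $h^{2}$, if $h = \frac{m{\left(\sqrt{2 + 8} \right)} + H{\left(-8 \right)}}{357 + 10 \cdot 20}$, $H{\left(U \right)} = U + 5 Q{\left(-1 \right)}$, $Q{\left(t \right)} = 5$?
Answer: $\frac{\left(17 + \sqrt{10}\right)^{2}}{310249} \approx 0.0013103$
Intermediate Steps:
$H{\left(U \right)} = 25 + U$ ($H{\left(U \right)} = U + 5 \cdot 5 = U + 25 = 25 + U$)
$h = \frac{17}{557} + \frac{\sqrt{10}}{557}$ ($h = \frac{\sqrt{2 + 8} + \left(25 - 8\right)}{357 + 10 \cdot 20} = \frac{\sqrt{10} + 17}{357 + 200} = \frac{17 + \sqrt{10}}{557} = \left(17 + \sqrt{10}\right) \frac{1}{557} = \frac{17}{557} + \frac{\sqrt{10}}{557} \approx 0.036198$)
$h^{2} = \left(\frac{17}{557} + \frac{\sqrt{10}}{557}\right)^{2}$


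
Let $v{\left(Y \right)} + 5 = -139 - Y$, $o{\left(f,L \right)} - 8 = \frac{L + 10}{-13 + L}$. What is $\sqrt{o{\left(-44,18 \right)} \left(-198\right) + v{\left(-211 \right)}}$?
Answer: $\frac{i \sqrt{65645}}{5} \approx 51.243 i$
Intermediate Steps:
$o{\left(f,L \right)} = 8 + \frac{10 + L}{-13 + L}$ ($o{\left(f,L \right)} = 8 + \frac{L + 10}{-13 + L} = 8 + \frac{10 + L}{-13 + L}$)
$v{\left(Y \right)} = -144 - Y$ ($v{\left(Y \right)} = -5 - \left(139 + Y\right) = -144 - Y$)
$\sqrt{o{\left(-44,18 \right)} \left(-198\right) + v{\left(-211 \right)}} = \sqrt{\frac{-94 + 9 \cdot 18}{-13 + 18} \left(-198\right) - -67} = \sqrt{\frac{-94 + 162}{5} \left(-198\right) + \left(-144 + 211\right)} = \sqrt{\frac{1}{5} \cdot 68 \left(-198\right) + 67} = \sqrt{\frac{68}{5} \left(-198\right) + 67} = \sqrt{- \frac{13464}{5} + 67} = \sqrt{- \frac{13129}{5}} = \frac{i \sqrt{65645}}{5}$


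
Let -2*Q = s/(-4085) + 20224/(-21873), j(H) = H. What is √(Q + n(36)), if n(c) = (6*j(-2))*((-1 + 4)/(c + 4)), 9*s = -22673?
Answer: I*√238246190017181/17870241 ≈ 0.86374*I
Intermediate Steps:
s = -22673/9 (s = (⅑)*(-22673) = -22673/9 ≈ -2519.2)
n(c) = -36/(4 + c) (n(c) = (6*(-2))*((-1 + 4)/(c + 4)) = -36/(4 + c))
Q = 82536277/536107230 (Q = -(-22673/9/(-4085) + 20224/(-21873))/2 = -(-22673/9*(-1/4085) + 20224*(-1/21873))/2 = -(22673/36765 - 20224/21873)/2 = -½*(-82536277/268053615) = 82536277/536107230 ≈ 0.15395)
√(Q + n(36)) = √(82536277/536107230 - 36/(4 + 36)) = √(82536277/536107230 - 36/40) = √(82536277/536107230 - 36*1/40) = √(82536277/536107230 - 9/10) = √(-39996023/53610723) = I*√238246190017181/17870241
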